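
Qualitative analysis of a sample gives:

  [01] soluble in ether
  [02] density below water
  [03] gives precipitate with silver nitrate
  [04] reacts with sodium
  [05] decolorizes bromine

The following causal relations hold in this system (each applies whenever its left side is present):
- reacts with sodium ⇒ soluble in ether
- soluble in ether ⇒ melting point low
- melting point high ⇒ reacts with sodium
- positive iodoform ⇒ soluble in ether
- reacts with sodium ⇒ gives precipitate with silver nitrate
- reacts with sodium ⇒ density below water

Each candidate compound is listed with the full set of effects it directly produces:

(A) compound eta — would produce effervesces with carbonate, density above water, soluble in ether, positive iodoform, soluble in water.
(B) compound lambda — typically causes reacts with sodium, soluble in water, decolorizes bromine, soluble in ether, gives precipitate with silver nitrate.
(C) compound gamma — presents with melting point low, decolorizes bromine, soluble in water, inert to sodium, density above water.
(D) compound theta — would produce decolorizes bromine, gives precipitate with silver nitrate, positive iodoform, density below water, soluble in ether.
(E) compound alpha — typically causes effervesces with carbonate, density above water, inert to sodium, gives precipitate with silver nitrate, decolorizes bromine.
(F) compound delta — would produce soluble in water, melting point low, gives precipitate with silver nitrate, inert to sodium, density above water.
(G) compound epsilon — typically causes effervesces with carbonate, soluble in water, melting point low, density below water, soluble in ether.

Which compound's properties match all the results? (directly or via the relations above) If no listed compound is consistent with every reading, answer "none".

Per-candidate check:
(A) compound eta — soluble in ether yes; density below water NO; gives precipitate with silver nitrate NO; reacts with sodium NO; decolorizes bromine NO
(B) compound lambda — accounts for every observation (density below water by reacts with sodium → density below water)
(C) compound gamma — fails on soluble in ether, density below water, gives precipitate with silver nitrate, reacts with sodium (predicts density above water, not density below water; predicts inert to sodium, not reacts with sodium)
(D) compound theta — soluble in ether yes; density below water yes; gives precipitate with silver nitrate yes; reacts with sodium NO; decolorizes bromine yes
(E) compound alpha — fails on soluble in ether, density below water, reacts with sodium (predicts density above water, not density below water; predicts inert to sodium, not reacts with sodium)
(F) compound delta — fails on soluble in ether, density below water, reacts with sodium, decolorizes bromine (predicts density above water, not density below water; predicts inert to sodium, not reacts with sodium)
(G) compound epsilon — soluble in ether yes; density below water yes; gives precipitate with silver nitrate NO; reacts with sodium NO; decolorizes bromine NO
(B) is the only candidate with no mismatches.

B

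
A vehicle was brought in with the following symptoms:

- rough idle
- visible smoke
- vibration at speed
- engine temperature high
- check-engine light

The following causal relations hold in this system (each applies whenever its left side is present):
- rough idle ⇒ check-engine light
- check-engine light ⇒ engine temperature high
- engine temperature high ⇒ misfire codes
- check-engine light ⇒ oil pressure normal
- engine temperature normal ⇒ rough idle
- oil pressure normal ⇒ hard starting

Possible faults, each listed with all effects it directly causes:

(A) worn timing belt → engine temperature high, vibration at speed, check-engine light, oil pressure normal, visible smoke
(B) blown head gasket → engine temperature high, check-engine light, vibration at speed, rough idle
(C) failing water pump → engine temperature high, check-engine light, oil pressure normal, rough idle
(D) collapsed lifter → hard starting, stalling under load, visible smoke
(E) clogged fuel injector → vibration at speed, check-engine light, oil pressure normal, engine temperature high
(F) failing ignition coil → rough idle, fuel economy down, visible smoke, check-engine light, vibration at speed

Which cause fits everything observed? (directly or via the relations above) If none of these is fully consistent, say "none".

F

Per-candidate check:
(A) worn timing belt — rough idle ✗; visible smoke ✓; vibration at speed ✓; engine temperature high ✓; check-engine light ✓
(B) blown head gasket — rough idle ✓; visible smoke ✗; vibration at speed ✓; engine temperature high ✓; check-engine light ✓
(C) failing water pump — rough idle ✓; visible smoke ✗; vibration at speed ✗; engine temperature high ✓; check-engine light ✓
(D) collapsed lifter — does not account for rough idle, vibration at speed, engine temperature high, check-engine light
(E) clogged fuel injector — rough idle ✗; visible smoke ✗; vibration at speed ✓; engine temperature high ✓; check-engine light ✓
(F) failing ignition coil — rough idle ✓; visible smoke ✓; vibration at speed ✓; engine temperature high ✓ (through check-engine light → engine temperature high); check-engine light ✓
(F) alone accounts for all the evidence.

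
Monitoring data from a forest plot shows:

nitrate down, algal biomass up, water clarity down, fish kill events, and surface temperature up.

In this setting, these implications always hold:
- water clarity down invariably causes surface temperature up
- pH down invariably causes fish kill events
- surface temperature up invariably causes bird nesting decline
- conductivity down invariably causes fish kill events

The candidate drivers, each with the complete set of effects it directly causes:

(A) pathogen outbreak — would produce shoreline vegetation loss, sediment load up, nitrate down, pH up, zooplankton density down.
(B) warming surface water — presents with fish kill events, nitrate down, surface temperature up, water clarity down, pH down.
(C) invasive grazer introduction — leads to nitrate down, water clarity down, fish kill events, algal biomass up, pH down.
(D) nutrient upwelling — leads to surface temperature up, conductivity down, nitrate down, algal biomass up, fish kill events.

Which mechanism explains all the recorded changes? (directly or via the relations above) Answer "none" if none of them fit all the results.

C

For each candidate, compare predicted effects to what was observed:
(A) pathogen outbreak — does not account for algal biomass up, water clarity down, fish kill events, surface temperature up
(B) warming surface water — does not account for algal biomass up
(C) invasive grazer introduction — nitrate down yes; algal biomass up yes; water clarity down yes; fish kill events yes; surface temperature up yes (via water clarity down → surface temperature up)
(D) nutrient upwelling — does not account for water clarity down
Only (C) is consistent with every observation.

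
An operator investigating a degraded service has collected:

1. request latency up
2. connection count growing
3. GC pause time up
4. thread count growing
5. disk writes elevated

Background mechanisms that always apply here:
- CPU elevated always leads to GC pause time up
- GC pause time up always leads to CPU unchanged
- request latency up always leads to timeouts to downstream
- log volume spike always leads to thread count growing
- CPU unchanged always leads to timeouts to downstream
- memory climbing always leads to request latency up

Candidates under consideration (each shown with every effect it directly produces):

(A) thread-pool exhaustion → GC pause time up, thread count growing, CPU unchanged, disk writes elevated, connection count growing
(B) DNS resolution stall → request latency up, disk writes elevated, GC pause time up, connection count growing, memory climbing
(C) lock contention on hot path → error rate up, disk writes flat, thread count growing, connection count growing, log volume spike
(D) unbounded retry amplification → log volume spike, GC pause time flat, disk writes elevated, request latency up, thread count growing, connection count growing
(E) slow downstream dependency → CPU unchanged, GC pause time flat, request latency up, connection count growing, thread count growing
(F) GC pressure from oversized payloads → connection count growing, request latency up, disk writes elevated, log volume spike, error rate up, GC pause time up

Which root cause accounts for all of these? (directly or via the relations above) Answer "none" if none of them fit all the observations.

For each candidate, compare predicted effects to what was observed:
(A) thread-pool exhaustion — request latency up NO; connection count growing yes; GC pause time up yes; thread count growing yes; disk writes elevated yes
(B) DNS resolution stall — does not account for thread count growing
(C) lock contention on hot path — request latency up NO; connection count growing yes; GC pause time up NO; thread count growing yes; disk writes elevated NO
(D) unbounded retry amplification — fails on GC pause time up (predicts GC pause time flat, not GC pause time up)
(E) slow downstream dependency — fails on GC pause time up, disk writes elevated (predicts GC pause time flat, not GC pause time up)
(F) GC pressure from oversized payloads — accounts for every observation (thread count growing through log volume spike → thread count growing)
(F) alone accounts for all the evidence.

F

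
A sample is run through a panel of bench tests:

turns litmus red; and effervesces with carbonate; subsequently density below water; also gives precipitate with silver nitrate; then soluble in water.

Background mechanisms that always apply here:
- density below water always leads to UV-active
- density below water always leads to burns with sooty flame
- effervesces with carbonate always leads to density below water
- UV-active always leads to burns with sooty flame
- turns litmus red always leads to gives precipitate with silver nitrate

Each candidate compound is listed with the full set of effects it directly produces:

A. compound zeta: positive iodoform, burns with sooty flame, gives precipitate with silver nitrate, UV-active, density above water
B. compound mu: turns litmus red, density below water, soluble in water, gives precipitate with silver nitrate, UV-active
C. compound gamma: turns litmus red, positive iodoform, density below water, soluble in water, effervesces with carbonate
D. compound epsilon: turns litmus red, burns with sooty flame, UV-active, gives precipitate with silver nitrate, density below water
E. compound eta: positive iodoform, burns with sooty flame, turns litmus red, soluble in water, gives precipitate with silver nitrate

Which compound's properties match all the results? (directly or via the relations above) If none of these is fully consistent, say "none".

Per-candidate check:
(A) compound zeta — fails on turns litmus red, effervesces with carbonate, density below water, soluble in water (predicts density above water, not density below water)
(B) compound mu — turns litmus red match; effervesces with carbonate miss; density below water match; gives precipitate with silver nitrate match; soluble in water match
(C) compound gamma — accounts for every observation (gives precipitate with silver nitrate through turns litmus red → gives precipitate with silver nitrate)
(D) compound epsilon — turns litmus red match; effervesces with carbonate miss; density below water match; gives precipitate with silver nitrate match; soluble in water miss
(E) compound eta — does not account for effervesces with carbonate, density below water
(C) is the only candidate with no mismatches.

C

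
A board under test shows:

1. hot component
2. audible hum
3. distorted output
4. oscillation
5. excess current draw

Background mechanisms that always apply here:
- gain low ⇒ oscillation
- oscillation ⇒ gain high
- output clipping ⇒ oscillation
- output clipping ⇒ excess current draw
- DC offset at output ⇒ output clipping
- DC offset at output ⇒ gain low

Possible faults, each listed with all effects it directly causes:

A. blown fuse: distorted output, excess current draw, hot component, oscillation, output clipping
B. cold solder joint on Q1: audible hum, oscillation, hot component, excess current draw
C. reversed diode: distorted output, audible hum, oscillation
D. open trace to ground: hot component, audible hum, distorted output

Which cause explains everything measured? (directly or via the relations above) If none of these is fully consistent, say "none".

none

For each candidate, compare predicted effects to what was observed:
(A) blown fuse — hot component match; audible hum miss; distorted output match; oscillation match; excess current draw match
(B) cold solder joint on Q1 — hot component match; audible hum match; distorted output miss; oscillation match; excess current draw match
(C) reversed diode — does not account for hot component, excess current draw
(D) open trace to ground — hot component match; audible hum match; distorted output match; oscillation miss; excess current draw miss
None of the listed candidates fits everything.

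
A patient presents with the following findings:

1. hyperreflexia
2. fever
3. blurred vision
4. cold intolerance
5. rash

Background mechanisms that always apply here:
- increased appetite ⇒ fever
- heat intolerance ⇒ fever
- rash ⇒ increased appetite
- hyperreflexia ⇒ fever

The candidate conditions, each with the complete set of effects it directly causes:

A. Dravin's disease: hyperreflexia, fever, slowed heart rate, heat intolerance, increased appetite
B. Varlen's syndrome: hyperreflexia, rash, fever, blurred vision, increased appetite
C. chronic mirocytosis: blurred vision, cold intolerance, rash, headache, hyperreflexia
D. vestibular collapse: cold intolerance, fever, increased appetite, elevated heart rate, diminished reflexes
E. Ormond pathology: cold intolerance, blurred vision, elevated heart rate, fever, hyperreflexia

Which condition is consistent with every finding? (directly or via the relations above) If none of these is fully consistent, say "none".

C

Per-candidate check:
(A) Dravin's disease — fails on blurred vision, cold intolerance, rash (predicts heat intolerance, not cold intolerance)
(B) Varlen's syndrome — hyperreflexia yes; fever yes; blurred vision yes; cold intolerance NO; rash yes
(C) chronic mirocytosis — hyperreflexia yes; fever yes (through hyperreflexia → fever); blurred vision yes; cold intolerance yes; rash yes
(D) vestibular collapse — hyperreflexia NO; fever yes; blurred vision NO; cold intolerance yes; rash NO
(E) Ormond pathology — does not account for rash
(C) is the only candidate with no mismatches.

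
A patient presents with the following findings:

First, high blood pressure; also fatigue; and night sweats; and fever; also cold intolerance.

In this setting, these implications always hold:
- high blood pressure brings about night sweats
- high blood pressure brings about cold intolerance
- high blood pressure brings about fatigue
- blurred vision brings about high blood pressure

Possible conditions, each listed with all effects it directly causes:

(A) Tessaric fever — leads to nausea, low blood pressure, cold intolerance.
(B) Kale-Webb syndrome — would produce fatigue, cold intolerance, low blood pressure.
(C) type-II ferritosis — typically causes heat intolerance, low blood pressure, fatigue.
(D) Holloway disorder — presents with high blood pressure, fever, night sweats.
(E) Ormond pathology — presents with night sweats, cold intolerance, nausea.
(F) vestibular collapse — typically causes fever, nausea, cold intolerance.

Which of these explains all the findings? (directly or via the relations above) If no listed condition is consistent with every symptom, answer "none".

D

Testing each hypothesis:
(A) Tessaric fever — fails on high blood pressure, fatigue, night sweats, fever (predicts low blood pressure, not high blood pressure)
(B) Kale-Webb syndrome — high blood pressure miss; fatigue match; night sweats miss; fever miss; cold intolerance match
(C) type-II ferritosis — fails on high blood pressure, night sweats, fever, cold intolerance (predicts low blood pressure, not high blood pressure; predicts heat intolerance, not cold intolerance)
(D) Holloway disorder — accounts for every observation (fatigue through high blood pressure → fatigue)
(E) Ormond pathology — high blood pressure miss; fatigue miss; night sweats match; fever miss; cold intolerance match
(F) vestibular collapse — does not account for high blood pressure, fatigue, night sweats
(D) alone accounts for all the evidence.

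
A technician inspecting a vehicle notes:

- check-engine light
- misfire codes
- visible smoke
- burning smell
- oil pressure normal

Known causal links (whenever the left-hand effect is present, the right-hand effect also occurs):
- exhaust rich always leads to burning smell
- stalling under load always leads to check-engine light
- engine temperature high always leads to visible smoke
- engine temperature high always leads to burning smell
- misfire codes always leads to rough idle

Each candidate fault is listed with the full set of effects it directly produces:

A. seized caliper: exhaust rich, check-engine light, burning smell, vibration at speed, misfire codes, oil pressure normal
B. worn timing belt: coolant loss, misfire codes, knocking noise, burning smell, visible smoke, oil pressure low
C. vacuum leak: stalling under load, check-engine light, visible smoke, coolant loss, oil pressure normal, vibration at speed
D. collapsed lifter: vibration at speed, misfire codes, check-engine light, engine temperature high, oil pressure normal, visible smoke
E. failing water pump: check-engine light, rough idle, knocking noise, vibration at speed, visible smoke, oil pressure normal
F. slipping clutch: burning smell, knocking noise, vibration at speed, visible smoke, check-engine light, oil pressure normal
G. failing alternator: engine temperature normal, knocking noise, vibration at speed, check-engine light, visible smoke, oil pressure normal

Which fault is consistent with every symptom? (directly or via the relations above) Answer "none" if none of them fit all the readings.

D

Checking each candidate against the observations:
(A) seized caliper — check-engine light match; misfire codes match; visible smoke miss; burning smell match; oil pressure normal match
(B) worn timing belt — check-engine light miss; misfire codes match; visible smoke match; burning smell match; oil pressure normal miss
(C) vacuum leak — check-engine light match; misfire codes miss; visible smoke match; burning smell miss; oil pressure normal match
(D) collapsed lifter — check-engine light match; misfire codes match; visible smoke match; burning smell match (via engine temperature high → burning smell); oil pressure normal match
(E) failing water pump — does not account for misfire codes, burning smell
(F) slipping clutch — does not account for misfire codes
(G) failing alternator — check-engine light match; misfire codes miss; visible smoke match; burning smell miss; oil pressure normal match
(D) alone accounts for all the evidence.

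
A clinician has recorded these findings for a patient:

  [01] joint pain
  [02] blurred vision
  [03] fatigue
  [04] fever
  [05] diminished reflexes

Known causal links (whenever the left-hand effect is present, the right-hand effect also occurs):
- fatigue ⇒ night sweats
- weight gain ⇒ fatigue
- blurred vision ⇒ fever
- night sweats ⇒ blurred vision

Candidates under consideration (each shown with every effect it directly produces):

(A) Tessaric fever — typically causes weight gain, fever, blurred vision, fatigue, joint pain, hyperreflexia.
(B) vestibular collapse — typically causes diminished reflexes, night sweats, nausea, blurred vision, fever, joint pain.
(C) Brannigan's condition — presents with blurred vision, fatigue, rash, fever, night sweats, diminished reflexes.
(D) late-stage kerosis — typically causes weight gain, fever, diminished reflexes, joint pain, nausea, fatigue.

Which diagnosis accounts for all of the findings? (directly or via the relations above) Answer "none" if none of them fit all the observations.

Testing each hypothesis:
(A) Tessaric fever — joint pain ✓; blurred vision ✓; fatigue ✓; fever ✓; diminished reflexes ✗
(B) vestibular collapse — does not account for fatigue
(C) Brannigan's condition — does not account for joint pain
(D) late-stage kerosis — joint pain ✓; blurred vision ✓ (through fatigue → night sweats → blurred vision); fatigue ✓; fever ✓; diminished reflexes ✓
Only (D) is consistent with every observation.

D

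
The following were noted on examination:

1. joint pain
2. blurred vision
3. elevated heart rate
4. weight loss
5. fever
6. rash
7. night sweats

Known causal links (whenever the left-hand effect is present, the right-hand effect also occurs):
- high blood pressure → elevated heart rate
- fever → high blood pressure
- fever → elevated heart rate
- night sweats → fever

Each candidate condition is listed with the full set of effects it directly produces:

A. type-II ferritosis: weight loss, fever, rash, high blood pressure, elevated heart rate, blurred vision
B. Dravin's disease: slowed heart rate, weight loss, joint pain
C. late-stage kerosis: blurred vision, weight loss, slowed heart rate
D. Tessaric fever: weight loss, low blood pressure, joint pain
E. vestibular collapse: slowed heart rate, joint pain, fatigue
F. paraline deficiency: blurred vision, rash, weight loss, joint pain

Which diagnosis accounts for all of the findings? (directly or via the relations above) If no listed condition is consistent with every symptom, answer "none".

Per-candidate check:
(A) type-II ferritosis — joint pain ✗; blurred vision ✓; elevated heart rate ✓; weight loss ✓; fever ✓; rash ✓; night sweats ✗
(B) Dravin's disease — fails on blurred vision, elevated heart rate, fever, rash, night sweats (predicts slowed heart rate, not elevated heart rate)
(C) late-stage kerosis — fails on joint pain, elevated heart rate, fever, rash, night sweats (predicts slowed heart rate, not elevated heart rate)
(D) Tessaric fever — joint pain ✓; blurred vision ✗; elevated heart rate ✗; weight loss ✓; fever ✗; rash ✗; night sweats ✗
(E) vestibular collapse — fails on blurred vision, elevated heart rate, weight loss, fever, rash, night sweats (predicts slowed heart rate, not elevated heart rate)
(F) paraline deficiency — joint pain ✓; blurred vision ✓; elevated heart rate ✗; weight loss ✓; fever ✗; rash ✓; night sweats ✗
No candidate is consistent with all observations.

none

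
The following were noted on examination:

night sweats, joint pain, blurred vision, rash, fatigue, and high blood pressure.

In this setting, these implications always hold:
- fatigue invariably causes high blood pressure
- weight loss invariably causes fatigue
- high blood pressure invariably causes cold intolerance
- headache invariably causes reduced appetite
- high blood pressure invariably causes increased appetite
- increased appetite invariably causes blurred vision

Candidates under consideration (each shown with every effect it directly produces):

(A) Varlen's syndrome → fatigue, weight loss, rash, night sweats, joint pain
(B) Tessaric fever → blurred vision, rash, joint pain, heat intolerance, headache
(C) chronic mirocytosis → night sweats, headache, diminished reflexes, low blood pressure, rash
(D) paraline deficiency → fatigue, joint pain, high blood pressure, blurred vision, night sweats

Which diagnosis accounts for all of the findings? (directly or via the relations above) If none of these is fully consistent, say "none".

Testing each hypothesis:
(A) Varlen's syndrome — night sweats match; joint pain match; blurred vision match (through fatigue → high blood pressure → increased appetite → blurred vision); rash match; fatigue match; high blood pressure match (through fatigue → high blood pressure)
(B) Tessaric fever — night sweats miss; joint pain match; blurred vision match; rash match; fatigue miss; high blood pressure miss
(C) chronic mirocytosis — fails on joint pain, blurred vision, fatigue, high blood pressure (predicts low blood pressure, not high blood pressure)
(D) paraline deficiency — night sweats match; joint pain match; blurred vision match; rash miss; fatigue match; high blood pressure match
Only (A) is consistent with every observation.

A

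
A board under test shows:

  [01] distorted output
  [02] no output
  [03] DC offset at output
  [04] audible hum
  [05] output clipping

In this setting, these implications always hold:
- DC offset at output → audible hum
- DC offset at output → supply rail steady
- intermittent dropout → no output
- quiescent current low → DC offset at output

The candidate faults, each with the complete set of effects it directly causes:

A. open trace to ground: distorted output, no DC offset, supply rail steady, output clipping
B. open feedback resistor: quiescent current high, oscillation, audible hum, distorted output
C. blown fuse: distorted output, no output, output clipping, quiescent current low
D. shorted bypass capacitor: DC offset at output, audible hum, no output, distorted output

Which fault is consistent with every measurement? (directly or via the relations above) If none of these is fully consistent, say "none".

For each candidate, compare predicted effects to what was observed:
(A) open trace to ground — distorted output ✓; no output ✗; DC offset at output ✗; audible hum ✗; output clipping ✓
(B) open feedback resistor — distorted output ✓; no output ✗; DC offset at output ✗; audible hum ✓; output clipping ✗
(C) blown fuse — accounts for every observation (DC offset at output by quiescent current low → DC offset at output)
(D) shorted bypass capacitor — distorted output ✓; no output ✓; DC offset at output ✓; audible hum ✓; output clipping ✗
(C) is the only candidate with no mismatches.

C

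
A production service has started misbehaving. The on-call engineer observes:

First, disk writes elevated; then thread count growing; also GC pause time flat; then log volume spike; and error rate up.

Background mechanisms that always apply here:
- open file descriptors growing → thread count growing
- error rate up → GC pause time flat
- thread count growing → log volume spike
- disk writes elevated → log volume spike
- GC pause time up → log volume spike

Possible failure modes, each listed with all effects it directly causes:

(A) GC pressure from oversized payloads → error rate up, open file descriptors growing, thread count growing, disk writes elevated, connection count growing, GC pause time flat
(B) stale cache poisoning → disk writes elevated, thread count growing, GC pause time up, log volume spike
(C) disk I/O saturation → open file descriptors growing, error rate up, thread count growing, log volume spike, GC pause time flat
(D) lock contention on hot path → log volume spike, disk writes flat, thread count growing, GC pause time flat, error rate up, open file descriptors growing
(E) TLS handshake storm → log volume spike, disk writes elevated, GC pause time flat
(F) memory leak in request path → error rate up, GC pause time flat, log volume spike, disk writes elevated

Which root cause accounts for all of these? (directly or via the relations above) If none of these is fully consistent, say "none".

A

For each candidate, compare predicted effects to what was observed:
(A) GC pressure from oversized payloads — accounts for every observation (log volume spike by disk writes elevated → log volume spike)
(B) stale cache poisoning — disk writes elevated yes; thread count growing yes; GC pause time flat NO; log volume spike yes; error rate up NO
(C) disk I/O saturation — disk writes elevated NO; thread count growing yes; GC pause time flat yes; log volume spike yes; error rate up yes
(D) lock contention on hot path — fails on disk writes elevated (predicts disk writes flat, not disk writes elevated)
(E) TLS handshake storm — disk writes elevated yes; thread count growing NO; GC pause time flat yes; log volume spike yes; error rate up NO
(F) memory leak in request path — does not account for thread count growing
Only (A) is consistent with every observation.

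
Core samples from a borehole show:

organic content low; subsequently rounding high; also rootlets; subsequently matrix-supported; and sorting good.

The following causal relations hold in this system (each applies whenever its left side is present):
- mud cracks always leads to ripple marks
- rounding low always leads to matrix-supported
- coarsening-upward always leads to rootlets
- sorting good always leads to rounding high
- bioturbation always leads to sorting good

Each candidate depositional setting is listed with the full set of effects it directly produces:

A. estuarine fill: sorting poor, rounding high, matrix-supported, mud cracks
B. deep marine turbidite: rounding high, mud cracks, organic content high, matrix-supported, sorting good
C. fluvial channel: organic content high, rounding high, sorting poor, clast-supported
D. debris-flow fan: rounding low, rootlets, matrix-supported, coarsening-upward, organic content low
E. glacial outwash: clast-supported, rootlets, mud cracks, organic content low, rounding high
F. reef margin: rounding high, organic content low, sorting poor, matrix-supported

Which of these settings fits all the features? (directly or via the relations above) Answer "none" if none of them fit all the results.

Per-candidate check:
(A) estuarine fill — organic content low NO; rounding high yes; rootlets NO; matrix-supported yes; sorting good NO
(B) deep marine turbidite — fails on organic content low, rootlets (predicts organic content high, not organic content low)
(C) fluvial channel — organic content low NO; rounding high yes; rootlets NO; matrix-supported NO; sorting good NO
(D) debris-flow fan — organic content low yes; rounding high NO; rootlets yes; matrix-supported yes; sorting good NO
(E) glacial outwash — fails on matrix-supported, sorting good (predicts clast-supported, not matrix-supported)
(F) reef margin — fails on rootlets, sorting good (predicts sorting poor, not sorting good)
None of the listed candidates fits everything.

none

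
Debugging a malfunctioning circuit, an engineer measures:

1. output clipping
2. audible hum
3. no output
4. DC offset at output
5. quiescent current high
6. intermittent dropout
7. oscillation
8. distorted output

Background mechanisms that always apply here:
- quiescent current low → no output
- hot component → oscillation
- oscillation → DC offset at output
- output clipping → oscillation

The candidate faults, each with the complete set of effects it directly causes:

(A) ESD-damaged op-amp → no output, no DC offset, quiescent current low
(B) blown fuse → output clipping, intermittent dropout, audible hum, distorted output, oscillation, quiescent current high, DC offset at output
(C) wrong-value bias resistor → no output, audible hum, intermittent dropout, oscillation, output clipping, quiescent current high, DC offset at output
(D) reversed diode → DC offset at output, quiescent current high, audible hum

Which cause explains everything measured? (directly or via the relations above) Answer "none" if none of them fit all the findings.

Testing each hypothesis:
(A) ESD-damaged op-amp — fails on output clipping, audible hum, DC offset at output, quiescent current high, intermittent dropout, oscillation, distorted output (predicts no DC offset, not DC offset at output; predicts quiescent current low, not quiescent current high)
(B) blown fuse — does not account for no output
(C) wrong-value bias resistor — output clipping match; audible hum match; no output match; DC offset at output match; quiescent current high match; intermittent dropout match; oscillation match; distorted output miss
(D) reversed diode — output clipping miss; audible hum match; no output miss; DC offset at output match; quiescent current high match; intermittent dropout miss; oscillation miss; distorted output miss
No candidate is consistent with all observations.

none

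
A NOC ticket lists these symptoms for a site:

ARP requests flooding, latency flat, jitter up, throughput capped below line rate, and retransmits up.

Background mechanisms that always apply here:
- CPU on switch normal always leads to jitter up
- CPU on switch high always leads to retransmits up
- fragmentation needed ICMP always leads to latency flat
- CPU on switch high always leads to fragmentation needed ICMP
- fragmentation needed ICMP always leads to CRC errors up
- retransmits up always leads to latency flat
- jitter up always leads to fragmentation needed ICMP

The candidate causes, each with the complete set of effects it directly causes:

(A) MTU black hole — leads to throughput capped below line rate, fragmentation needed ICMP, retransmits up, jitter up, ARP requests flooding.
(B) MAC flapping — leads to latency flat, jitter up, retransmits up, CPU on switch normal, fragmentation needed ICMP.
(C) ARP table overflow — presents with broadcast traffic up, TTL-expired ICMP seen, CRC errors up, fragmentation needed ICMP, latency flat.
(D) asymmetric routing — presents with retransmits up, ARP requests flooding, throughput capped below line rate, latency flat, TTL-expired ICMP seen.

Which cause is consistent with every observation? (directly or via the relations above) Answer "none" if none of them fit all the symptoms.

A

For each candidate, compare predicted effects to what was observed:
(A) MTU black hole — ARP requests flooding match; latency flat match (through fragmentation needed ICMP → latency flat); jitter up match; throughput capped below line rate match; retransmits up match
(B) MAC flapping — does not account for ARP requests flooding, throughput capped below line rate
(C) ARP table overflow — does not account for ARP requests flooding, jitter up, throughput capped below line rate, retransmits up
(D) asymmetric routing — does not account for jitter up
(A) is the only candidate with no mismatches.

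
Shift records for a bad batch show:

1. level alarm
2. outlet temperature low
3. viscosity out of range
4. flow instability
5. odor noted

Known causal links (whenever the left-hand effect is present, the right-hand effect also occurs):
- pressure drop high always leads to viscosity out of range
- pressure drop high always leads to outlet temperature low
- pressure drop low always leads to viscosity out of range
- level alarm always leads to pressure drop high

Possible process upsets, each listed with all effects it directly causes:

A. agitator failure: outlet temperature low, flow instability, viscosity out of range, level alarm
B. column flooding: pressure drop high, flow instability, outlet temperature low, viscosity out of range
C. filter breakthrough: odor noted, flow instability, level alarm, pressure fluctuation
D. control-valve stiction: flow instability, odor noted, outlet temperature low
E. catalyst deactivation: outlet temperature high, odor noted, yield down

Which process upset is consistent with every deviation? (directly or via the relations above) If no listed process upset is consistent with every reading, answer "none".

C

Testing each hypothesis:
(A) agitator failure — does not account for odor noted
(B) column flooding — does not account for level alarm, odor noted
(C) filter breakthrough — level alarm match; outlet temperature low match (by level alarm → pressure drop high → outlet temperature low); viscosity out of range match (by level alarm → pressure drop high → viscosity out of range); flow instability match; odor noted match
(D) control-valve stiction — level alarm miss; outlet temperature low match; viscosity out of range miss; flow instability match; odor noted match
(E) catalyst deactivation — level alarm miss; outlet temperature low miss; viscosity out of range miss; flow instability miss; odor noted match
(C) alone accounts for all the evidence.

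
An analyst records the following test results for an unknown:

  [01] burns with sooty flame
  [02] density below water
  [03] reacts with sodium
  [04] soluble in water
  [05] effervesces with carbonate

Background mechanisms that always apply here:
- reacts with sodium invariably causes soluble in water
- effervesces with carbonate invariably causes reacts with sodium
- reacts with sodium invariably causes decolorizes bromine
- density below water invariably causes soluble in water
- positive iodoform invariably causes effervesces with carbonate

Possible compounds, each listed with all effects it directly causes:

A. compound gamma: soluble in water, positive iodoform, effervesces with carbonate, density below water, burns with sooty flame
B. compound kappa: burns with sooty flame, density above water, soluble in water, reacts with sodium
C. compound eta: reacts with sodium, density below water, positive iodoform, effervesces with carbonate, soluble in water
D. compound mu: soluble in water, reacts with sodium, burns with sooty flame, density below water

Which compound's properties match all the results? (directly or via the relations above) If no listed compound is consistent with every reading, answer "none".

For each candidate, compare predicted effects to what was observed:
(A) compound gamma — burns with sooty flame match; density below water match; reacts with sodium match (through effervesces with carbonate → reacts with sodium); soluble in water match; effervesces with carbonate match
(B) compound kappa — fails on density below water, effervesces with carbonate (predicts density above water, not density below water)
(C) compound eta — does not account for burns with sooty flame
(D) compound mu — burns with sooty flame match; density below water match; reacts with sodium match; soluble in water match; effervesces with carbonate miss
(A) alone accounts for all the evidence.

A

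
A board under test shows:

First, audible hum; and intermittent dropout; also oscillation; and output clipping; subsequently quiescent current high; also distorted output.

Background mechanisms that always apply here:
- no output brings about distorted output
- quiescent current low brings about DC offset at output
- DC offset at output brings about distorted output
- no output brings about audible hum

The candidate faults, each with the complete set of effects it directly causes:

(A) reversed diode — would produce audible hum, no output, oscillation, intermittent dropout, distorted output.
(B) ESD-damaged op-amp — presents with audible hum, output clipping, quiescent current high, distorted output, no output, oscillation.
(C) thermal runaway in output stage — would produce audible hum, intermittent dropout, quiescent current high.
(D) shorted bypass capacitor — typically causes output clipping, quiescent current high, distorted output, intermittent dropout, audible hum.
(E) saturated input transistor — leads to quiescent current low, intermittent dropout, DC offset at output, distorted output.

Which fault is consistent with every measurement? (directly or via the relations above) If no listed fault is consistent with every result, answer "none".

Per-candidate check:
(A) reversed diode — audible hum match; intermittent dropout match; oscillation match; output clipping miss; quiescent current high miss; distorted output match
(B) ESD-damaged op-amp — audible hum match; intermittent dropout miss; oscillation match; output clipping match; quiescent current high match; distorted output match
(C) thermal runaway in output stage — audible hum match; intermittent dropout match; oscillation miss; output clipping miss; quiescent current high match; distorted output miss
(D) shorted bypass capacitor — audible hum match; intermittent dropout match; oscillation miss; output clipping match; quiescent current high match; distorted output match
(E) saturated input transistor — fails on audible hum, oscillation, output clipping, quiescent current high (predicts quiescent current low, not quiescent current high)
Every candidate fails on at least one observation.

none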